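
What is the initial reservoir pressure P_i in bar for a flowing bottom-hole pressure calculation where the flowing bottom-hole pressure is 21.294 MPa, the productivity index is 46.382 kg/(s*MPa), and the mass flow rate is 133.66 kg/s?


P_i = P_wf + mdot / PI
P_i = 21.294 + 133.66 / 46.382
P_i = 24.17572 MPa
Convert: 24.17572 MPa * 10.0 = 241.76 bar
P_i = 241.76 bar


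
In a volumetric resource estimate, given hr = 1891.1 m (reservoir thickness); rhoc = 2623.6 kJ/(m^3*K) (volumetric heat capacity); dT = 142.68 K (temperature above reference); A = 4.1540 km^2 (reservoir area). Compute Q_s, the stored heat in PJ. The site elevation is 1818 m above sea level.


Step 1: Vr = A*1e6*hr = 4.154*1e6*1891.1 = 7.855629e+09 m^3
Step 2: Q_s = Vr*rhoc*dT/1e12 = 7.855629e+09*2623.6*142.68/1e12 = 2940.6 PJ
Q_s = 2940.6 PJ


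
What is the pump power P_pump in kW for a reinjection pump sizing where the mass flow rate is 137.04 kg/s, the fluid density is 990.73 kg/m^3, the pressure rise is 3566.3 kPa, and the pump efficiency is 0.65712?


P_pump = mdot * dP / (rho * eta)
P_pump = 137.04 * 3566.3 / (990.73 * 0.65712)
P_pump = 750.70 kW


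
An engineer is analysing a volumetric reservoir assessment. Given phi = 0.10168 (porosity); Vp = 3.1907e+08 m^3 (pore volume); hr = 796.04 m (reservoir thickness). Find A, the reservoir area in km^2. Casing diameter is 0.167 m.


A = Vp / (1e6 * hr * phi)
A = 3.1907e+08 / (1e6 * 796.04 * 0.10168)
A = 3.9420 km^2


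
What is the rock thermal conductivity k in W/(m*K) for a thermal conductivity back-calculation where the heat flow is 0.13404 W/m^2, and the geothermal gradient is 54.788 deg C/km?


k = q / (grad / 1000)
k = 0.13404 / (54.788 / 1000)
k = 2.4465 W/(m*K)


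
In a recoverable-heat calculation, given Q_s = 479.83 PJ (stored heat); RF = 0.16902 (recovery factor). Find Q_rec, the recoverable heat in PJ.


Q_rec = Q_s * RF
Q_rec = 479.83 * 0.16902
Q_rec = 81.101 PJ


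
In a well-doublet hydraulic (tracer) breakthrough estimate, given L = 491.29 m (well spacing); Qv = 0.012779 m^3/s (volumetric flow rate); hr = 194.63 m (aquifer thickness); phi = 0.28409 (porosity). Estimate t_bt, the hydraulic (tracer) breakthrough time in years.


t_bt = pi * hr * phi * L^2 / (3 * Qv) / (365.25*86400)
t_bt = pi * 194.63 * 0.28409 * 491.29^2 / (3 * 0.012779) / (365.25*86400)
t_bt = 34.655 years


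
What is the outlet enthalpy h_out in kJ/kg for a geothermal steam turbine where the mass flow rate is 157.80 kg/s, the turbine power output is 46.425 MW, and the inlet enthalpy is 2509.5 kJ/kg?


h_out = h_in - P * 1000 / mdot
h_out = 2509.5 - 46.425 * 1000 / 157.80
h_out = 2215.3 kJ/kg


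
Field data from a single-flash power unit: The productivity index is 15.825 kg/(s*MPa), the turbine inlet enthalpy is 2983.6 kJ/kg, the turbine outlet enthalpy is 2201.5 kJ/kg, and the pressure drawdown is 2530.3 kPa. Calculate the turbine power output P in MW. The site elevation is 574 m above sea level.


Step 1: mdot = PI * dP / 1000 = 15.825 * 2530.3 / 1000 = 40.04200 kg/s
Step 2: P = mdot*(h_in - h_out)/1000 = 40.04200*(2983.6 - 2201.5)/1000 = 31.317 MW
P = 31.317 MW


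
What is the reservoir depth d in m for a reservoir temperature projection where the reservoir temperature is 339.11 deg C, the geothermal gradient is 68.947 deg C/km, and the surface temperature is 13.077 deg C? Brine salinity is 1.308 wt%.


d = (T_res - T_surf) / grad * 1000
d = (339.11 - 13.077) / 68.947 * 1000
d = 4728.7 m


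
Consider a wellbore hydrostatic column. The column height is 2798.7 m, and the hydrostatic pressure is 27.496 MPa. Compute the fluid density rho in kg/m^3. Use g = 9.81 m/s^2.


rho = P * 1e6 / (g * h)
rho = 27.496 * 1e6 / (9.81 * 2798.7)
rho = 1001.5 kg/m^3


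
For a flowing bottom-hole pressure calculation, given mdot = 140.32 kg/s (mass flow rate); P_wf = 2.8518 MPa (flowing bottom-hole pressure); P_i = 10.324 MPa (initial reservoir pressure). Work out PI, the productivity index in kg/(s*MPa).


PI = mdot / (P_i - P_wf)
PI = 140.32 / (10.324 - 2.8518)
PI = 18.779 kg/(s*MPa)


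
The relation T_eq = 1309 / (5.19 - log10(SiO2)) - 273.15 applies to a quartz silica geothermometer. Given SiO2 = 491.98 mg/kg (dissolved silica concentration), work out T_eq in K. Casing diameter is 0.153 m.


T_eq = 1309 / (5.19 - log10(SiO2)) - 273.15
T_eq = 1309 / (5.19 - log10(491.98)) - 273.15
T_eq = 250.8582 deg C
Convert to K: 250.8582 + 273.15 = 524.01 K
T_eq = 524.01 K


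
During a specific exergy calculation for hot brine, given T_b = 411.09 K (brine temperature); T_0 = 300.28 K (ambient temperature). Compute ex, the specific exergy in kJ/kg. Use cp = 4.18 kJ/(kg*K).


ex = cp * ((T_b - T_0) - T_0 * ln(T_b/T_0))
ex = 4.18 * ((411.09 - 300.28) - 300.28 * ln(411.09/300.28))
ex = 68.941 kJ/kg


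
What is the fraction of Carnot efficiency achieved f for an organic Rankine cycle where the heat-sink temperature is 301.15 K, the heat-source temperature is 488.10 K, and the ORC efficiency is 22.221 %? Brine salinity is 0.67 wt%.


f = (eta_orc/100) / (1 - Tc/Th)
f = (22.221/100) / (1 - 301.15/488.10)
f = 0.58016


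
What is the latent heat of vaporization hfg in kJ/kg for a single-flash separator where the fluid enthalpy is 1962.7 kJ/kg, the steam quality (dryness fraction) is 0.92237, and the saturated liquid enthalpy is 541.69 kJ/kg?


hfg = (h - hf) / x
hfg = (1962.7 - 541.69) / 0.92237
hfg = 1540.6 kJ/kg


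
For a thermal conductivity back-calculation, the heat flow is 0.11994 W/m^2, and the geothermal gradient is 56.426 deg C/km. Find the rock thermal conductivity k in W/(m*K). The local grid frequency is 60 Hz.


k = q / (grad / 1000)
k = 0.11994 / (56.426 / 1000)
k = 2.1256 W/(m*K)


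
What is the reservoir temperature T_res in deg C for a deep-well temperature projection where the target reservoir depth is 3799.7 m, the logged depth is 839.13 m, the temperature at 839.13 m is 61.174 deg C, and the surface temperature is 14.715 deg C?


Step 1: grad = (T_d1 - T_surf)/d1 * 1000 = (61.174 - 14.715)/839.13 * 1000 = 55.36568 deg C/km
Step 2: T_res = T_surf + grad*d2/1000 = 14.715 + 55.36568*3799.7/1000 = 225.09 deg C
T_res = 225.09 deg C


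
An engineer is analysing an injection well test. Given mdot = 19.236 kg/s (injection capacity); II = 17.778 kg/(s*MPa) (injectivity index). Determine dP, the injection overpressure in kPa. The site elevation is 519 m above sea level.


dP = mdot * 1000 / II
dP = 19.236 * 1000 / 17.778
dP = 1082.0 kPa


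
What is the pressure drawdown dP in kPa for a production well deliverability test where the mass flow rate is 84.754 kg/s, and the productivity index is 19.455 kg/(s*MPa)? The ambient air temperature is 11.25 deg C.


dP = mdot * 1000 / PI
dP = 84.754 * 1000 / 19.455
dP = 4356.4 kPa


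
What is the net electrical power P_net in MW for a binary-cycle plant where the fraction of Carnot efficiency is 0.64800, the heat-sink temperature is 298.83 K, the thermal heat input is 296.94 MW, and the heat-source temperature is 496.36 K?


Step 1: eta = (1 - Tc/Th)*f = (1 - 298.83/496.36)*0.648 = 0.2578762
Step 2: P_net = eta * Q_in = 0.2578762 * 296.94 = 76.574 MW
P_net = 76.574 MW


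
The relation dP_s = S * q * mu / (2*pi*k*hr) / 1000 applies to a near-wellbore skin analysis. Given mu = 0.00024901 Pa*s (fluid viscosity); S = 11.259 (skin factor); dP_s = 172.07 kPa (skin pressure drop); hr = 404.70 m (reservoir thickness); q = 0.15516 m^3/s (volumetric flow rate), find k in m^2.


k = S*q*mu / (2*pi*dP_s*1000*hr)
k = 11.259*0.15516*0.00024901 / (2*pi*172.07*1000*404.70)
k = 9.9421e-13 m^2


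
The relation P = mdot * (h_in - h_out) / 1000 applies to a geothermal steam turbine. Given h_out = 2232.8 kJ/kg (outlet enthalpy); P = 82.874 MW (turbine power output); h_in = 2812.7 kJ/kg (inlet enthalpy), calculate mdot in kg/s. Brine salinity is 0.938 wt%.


mdot = P * 1000 / (h_in - h_out)
mdot = 82.874 * 1000 / (2812.7 - 2232.8)
mdot = 142.91 kg/s


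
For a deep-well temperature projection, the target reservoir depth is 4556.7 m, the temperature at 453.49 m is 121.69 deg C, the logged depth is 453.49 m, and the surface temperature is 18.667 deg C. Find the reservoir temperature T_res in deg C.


Step 1: grad = (T_d1 - T_surf)/d1 * 1000 = (121.69 - 18.667)/453.49 * 1000 = 227.1781 deg C/km
Step 2: T_res = T_surf + grad*d2/1000 = 18.667 + 227.1781*4556.7/1000 = 1053.8 deg C
T_res = 1053.8 deg C


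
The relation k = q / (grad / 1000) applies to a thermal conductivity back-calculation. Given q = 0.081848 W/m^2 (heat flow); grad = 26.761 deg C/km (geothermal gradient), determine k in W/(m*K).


k = q / (grad / 1000)
k = 0.081848 / (26.761 / 1000)
k = 3.0585 W/(m*K)


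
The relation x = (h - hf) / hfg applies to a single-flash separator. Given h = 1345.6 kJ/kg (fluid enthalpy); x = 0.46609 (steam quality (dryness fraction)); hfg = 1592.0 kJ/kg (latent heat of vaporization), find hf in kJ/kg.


hf = h - x * hfg
hf = 1345.6 - 0.46609 * 1592.0
hf = 603.58 kJ/kg


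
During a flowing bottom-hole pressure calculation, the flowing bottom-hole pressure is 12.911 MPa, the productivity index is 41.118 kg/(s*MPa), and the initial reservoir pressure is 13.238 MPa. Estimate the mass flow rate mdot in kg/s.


mdot = (P_i - P_wf) * PI
mdot = (13.238 - 12.911) * 41.118
mdot = 13.446 kg/s


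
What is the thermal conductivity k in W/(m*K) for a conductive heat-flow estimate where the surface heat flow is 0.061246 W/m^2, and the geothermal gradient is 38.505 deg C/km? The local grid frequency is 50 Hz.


k = q * 1000 / grad
k = 0.061246 * 1000 / 38.505
k = 1.5906 W/(m*K)


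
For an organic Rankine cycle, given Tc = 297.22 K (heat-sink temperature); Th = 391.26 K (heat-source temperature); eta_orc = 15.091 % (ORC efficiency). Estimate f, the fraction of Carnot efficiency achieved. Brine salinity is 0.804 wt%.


f = (eta_orc/100) / (1 - Tc/Th)
f = (15.091/100) / (1 - 297.22/391.26)
f = 0.62787


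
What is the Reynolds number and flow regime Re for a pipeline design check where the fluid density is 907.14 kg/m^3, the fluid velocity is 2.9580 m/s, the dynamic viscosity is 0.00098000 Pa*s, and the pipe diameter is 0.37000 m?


Step 1: Re = rho*vel*D/mu = 907.14*2.958*0.37/0.00098 = 1.0131e+06
Step 2: Re = 1.0131e+06 > 4000, so flow is turbulent.
Re = 1.0131e+06 (turbulent)


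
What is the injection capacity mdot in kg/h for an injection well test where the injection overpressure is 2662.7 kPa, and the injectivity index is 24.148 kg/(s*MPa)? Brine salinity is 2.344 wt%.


mdot = II * dP / 1000
mdot = 24.148 * 2662.7 / 1000
mdot = 64.29888 kg/s
Convert: 64.29888 kg/s * 3600.0 = 2.3148e+05 kg/h
mdot = 2.3148e+05 kg/h


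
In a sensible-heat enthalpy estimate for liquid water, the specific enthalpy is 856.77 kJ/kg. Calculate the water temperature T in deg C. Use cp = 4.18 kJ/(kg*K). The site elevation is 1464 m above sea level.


T = h / cp
T = 856.77 / 4.18
T = 204.97 deg C


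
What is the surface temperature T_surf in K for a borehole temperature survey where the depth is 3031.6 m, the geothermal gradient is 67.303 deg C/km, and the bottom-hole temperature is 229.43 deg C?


T_surf = T_d - grad * d / 1000
T_surf = 229.43 - 67.303 * 3031.6 / 1000
T_surf = 25.39423 deg C
Convert to K: 25.39423 + 273.15 = 298.54 K
T_surf = 298.54 K


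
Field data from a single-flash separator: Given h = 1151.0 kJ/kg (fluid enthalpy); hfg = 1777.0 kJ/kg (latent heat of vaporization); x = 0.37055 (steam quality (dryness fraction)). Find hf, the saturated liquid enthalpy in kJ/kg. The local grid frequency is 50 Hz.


hf = h - x * hfg
hf = 1151.0 - 0.37055 * 1777.0
hf = 492.53 kJ/kg


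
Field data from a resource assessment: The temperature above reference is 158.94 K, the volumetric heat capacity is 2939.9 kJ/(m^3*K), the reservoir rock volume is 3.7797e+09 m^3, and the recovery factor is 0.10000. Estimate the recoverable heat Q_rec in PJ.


Step 1: Q_s = Vr*rhoc*dT/1e12 = 3.7797e+09*2939.9*158.94/1e12 = 1766.132 PJ
Step 2: Q_rec = Q_s * RF = 1766.132 * 0.1 = 176.61 PJ
Q_rec = 176.61 PJ


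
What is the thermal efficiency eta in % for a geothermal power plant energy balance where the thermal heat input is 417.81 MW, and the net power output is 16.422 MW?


eta = W_net / Q_in * 100
eta = 16.422 / 417.81 * 100
eta = 3.9305 %


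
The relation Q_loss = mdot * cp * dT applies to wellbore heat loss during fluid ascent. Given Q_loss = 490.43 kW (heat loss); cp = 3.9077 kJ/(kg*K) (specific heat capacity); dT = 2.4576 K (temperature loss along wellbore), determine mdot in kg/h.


mdot = Q_loss / (cp * dT)
mdot = 490.43 / (3.9077 * 2.4576)
mdot = 51.06750 kg/s
Convert: 51.06750 kg/s * 3600.0 = 1.8384e+05 kg/h
mdot = 1.8384e+05 kg/h


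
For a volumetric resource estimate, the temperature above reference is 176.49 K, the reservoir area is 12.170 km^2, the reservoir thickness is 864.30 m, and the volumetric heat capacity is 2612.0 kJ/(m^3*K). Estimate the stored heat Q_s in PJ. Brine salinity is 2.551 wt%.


Step 1: Vr = A*1e6*hr = 12.17*1e6*864.3 = 1.051853e+10 m^3
Step 2: Q_s = Vr*rhoc*dT/1e12 = 1.051853e+10*2612.0*176.49/1e12 = 4849.0 PJ
Q_s = 4849.0 PJ


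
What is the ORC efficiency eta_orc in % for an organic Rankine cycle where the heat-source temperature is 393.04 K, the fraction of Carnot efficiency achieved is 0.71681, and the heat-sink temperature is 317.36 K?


eta_orc = (1 - Tc/Th) * f * 100
eta_orc = (1 - 317.36/393.04) * 0.71681 * 100
eta_orc = 13.802 %


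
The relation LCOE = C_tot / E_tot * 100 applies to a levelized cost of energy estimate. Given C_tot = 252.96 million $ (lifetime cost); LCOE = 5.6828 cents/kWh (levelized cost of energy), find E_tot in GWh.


E_tot = C_tot / LCOE * 100
E_tot = 252.96 / 5.6828 * 100
E_tot = 4451.3 GWh


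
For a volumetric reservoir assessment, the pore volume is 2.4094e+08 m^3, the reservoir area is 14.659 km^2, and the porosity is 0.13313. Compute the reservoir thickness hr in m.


hr = Vp / (A * 1e6 * phi)
hr = 2.4094e+08 / (14.659 * 1e6 * 0.13313)
hr = 123.46 m


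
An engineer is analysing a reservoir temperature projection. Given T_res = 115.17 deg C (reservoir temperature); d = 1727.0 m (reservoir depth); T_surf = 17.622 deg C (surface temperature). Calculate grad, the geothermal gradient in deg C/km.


grad = (T_res - T_surf) / d * 1000
grad = (115.17 - 17.622) / 1727.0 * 1000
grad = 56.484 deg C/km


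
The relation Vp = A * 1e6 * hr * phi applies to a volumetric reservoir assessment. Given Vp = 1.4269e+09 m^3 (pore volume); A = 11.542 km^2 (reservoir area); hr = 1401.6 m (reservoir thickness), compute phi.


phi = Vp / (A * 1e6 * hr)
phi = 1.4269e+09 / (11.542 * 1e6 * 1401.6)
phi = 0.088204


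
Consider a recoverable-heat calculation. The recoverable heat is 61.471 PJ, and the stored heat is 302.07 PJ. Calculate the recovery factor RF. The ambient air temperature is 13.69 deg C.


RF = Q_rec / Q_s
RF = 61.471 / 302.07
RF = 0.20350


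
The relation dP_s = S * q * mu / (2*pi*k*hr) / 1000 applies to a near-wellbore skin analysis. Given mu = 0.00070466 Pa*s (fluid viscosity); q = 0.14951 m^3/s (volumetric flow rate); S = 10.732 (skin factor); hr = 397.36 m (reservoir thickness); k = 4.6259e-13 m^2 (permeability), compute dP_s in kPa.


dP_s = S * q * mu / (2*pi*k*hr) / 1000
dP_s = 10.732 * 0.14951 * 0.00070466 / (2*pi*4.6259e-13*397.36) / 1000
dP_s = 978.97 kPa


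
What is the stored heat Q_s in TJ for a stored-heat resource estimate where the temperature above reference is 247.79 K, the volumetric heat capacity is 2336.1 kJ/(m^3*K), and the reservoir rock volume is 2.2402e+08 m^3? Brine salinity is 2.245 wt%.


Q_s = Vr * rhoc * dT / 1e12
Q_s = 2.2402e+08 * 2336.1 * 247.79 / 1e12
Q_s = 129.6767 PJ
Convert: 129.6767 PJ * 1000.0 = 1.2968e+05 TJ
Q_s = 1.2968e+05 TJ


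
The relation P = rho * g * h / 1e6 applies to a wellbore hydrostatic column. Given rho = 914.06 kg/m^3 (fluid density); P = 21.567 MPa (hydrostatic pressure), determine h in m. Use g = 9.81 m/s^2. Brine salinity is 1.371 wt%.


h = P * 1e6 / (g * rho)
h = 21.567 * 1e6 / (9.81 * 914.06)
h = 2405.2 m


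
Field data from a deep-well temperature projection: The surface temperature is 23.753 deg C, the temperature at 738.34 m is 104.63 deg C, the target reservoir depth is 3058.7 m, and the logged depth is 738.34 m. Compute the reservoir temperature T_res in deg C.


Step 1: grad = (T_d1 - T_surf)/d1 * 1000 = (104.63 - 23.753)/738.34 * 1000 = 109.5390 deg C/km
Step 2: T_res = T_surf + grad*d2/1000 = 23.753 + 109.5390*3058.7/1000 = 358.80 deg C
T_res = 358.80 deg C


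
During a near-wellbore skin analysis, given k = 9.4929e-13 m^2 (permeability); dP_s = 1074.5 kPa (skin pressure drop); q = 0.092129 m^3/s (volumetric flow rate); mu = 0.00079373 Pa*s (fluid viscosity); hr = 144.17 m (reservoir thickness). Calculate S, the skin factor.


S = dP_s * 1000 * 2*pi*k*hr / (q*mu)
S = 1074.5 * 1000 * 2*pi*9.4929e-13*144.17 / (0.092129*0.00079373)
S = 12.635


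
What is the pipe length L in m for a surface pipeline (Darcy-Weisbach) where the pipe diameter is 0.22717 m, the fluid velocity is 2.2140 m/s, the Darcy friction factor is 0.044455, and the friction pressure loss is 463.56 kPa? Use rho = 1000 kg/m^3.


L = dP*1000*D / (f*rho*vel^2/2)
L = 463.56*1000*0.22717 / (0.044455*1000*2.2140^2/2)
L = 966.52 m


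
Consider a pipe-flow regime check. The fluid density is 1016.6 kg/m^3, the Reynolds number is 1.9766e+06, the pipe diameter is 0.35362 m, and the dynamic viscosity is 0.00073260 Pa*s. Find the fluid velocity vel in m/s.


vel = Re * mu / (rho * D)
vel = 1.9766e+06 * 0.00073260 / (1016.6 * 0.35362)
vel = 4.0281 m/s


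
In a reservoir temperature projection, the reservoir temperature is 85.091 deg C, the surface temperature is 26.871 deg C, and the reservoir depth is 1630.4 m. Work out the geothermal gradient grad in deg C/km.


grad = (T_res - T_surf) / d * 1000
grad = (85.091 - 26.871) / 1630.4 * 1000
grad = 35.709 deg C/km


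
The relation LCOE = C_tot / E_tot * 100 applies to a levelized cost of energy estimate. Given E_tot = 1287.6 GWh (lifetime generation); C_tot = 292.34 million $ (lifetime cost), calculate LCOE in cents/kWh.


LCOE = C_tot / E_tot * 100
LCOE = 292.34 / 1287.6 * 100
LCOE = 22.704 cents/kWh


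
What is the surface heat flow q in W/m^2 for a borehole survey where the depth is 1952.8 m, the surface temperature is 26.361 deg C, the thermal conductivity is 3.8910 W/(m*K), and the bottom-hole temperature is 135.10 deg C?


Step 1: grad = (T_d - T_surf)/d * 1000 = (135.1 - 26.361)/1952.8 * 1000 = 55.68363 deg C/km
Step 2: q = k * grad / 1000 = 3.891 * 55.68363 / 1000 = 0.21667 W/m^2
q = 0.21667 W/m^2


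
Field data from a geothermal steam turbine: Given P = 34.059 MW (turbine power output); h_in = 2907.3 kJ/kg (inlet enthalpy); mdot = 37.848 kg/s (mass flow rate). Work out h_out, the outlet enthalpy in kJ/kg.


h_out = h_in - P * 1000 / mdot
h_out = 2907.3 - 34.059 * 1000 / 37.848
h_out = 2007.4 kJ/kg


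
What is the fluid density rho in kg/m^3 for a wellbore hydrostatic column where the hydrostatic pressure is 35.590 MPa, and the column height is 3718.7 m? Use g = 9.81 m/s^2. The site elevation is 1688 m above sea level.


rho = P * 1e6 / (g * h)
rho = 35.590 * 1e6 / (9.81 * 3718.7)
rho = 975.59 kg/m^3


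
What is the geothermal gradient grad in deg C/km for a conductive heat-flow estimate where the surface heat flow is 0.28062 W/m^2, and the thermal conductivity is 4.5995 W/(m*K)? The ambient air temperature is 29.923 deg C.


grad = q * 1000 / k
grad = 0.28062 * 1000 / 4.5995
grad = 61.011 deg C/km


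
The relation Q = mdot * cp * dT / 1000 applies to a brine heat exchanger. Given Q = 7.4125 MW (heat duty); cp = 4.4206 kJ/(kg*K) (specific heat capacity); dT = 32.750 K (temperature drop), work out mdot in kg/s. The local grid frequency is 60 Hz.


mdot = Q * 1000 / (cp * dT)
mdot = 7.4125 * 1000 / (4.4206 * 32.750)
mdot = 51.200 kg/s


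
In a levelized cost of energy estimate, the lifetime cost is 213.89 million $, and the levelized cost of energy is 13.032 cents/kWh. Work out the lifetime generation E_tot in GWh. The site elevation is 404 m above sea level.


E_tot = C_tot / LCOE * 100
E_tot = 213.89 / 13.032 * 100
E_tot = 1641.3 GWh


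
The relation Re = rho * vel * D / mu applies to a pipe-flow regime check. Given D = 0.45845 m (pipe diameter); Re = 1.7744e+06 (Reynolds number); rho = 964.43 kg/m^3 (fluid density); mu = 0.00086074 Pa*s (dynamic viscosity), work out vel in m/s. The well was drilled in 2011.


vel = Re * mu / (rho * D)
vel = 1.7744e+06 * 0.00086074 / (964.43 * 0.45845)
vel = 3.4543 m/s


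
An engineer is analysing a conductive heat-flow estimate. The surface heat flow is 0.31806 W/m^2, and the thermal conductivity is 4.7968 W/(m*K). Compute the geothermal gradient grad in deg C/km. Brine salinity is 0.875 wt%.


grad = q * 1000 / k
grad = 0.31806 * 1000 / 4.7968
grad = 66.307 deg C/km


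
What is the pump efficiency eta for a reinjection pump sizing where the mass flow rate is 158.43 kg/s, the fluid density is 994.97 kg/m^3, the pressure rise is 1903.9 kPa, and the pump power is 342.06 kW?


eta = mdot * dP / (rho * P_pump)
eta = 158.43 * 1903.9 / (994.97 * 342.06)
eta = 0.88628


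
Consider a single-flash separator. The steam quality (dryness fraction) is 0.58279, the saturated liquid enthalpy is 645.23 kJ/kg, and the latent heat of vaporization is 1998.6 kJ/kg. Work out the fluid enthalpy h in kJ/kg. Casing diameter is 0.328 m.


h = hf + x * hfg
h = 645.23 + 0.58279 * 1998.6
h = 1810.0 kJ/kg


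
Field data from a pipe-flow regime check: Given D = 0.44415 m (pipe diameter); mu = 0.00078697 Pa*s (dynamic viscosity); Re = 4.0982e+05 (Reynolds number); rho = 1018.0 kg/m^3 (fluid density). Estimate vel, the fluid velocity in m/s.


vel = Re * mu / (rho * D)
vel = 4.0982e+05 * 0.00078697 / (1018.0 * 0.44415)
vel = 0.71330 m/s


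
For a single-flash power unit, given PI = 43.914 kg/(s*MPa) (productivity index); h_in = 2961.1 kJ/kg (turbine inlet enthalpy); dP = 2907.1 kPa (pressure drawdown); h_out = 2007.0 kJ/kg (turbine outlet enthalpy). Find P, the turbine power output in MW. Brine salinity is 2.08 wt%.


Step 1: mdot = PI * dP / 1000 = 43.914 * 2907.1 / 1000 = 127.6624 kg/s
Step 2: P = mdot*(h_in - h_out)/1000 = 127.6624*(2961.1 - 2007.0)/1000 = 121.80 MW
P = 121.80 MW


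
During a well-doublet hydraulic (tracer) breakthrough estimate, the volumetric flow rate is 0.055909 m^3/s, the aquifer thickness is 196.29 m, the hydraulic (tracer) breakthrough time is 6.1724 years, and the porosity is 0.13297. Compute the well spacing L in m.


L = sqrt(t_bt*365.25*86400*3*Qv / (pi*hr*phi))
L = sqrt(6.1724*365.25*86400*3*0.055909 / (pi*196.29*0.13297))
L = 631.22 m


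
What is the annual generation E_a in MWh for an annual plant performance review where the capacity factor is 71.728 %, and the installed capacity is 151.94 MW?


E_a = CF / 100 * cap * 8760
E_a = 71.728 / 100 * 151.94 * 8760
E_a = 9.5470e+05 MWh


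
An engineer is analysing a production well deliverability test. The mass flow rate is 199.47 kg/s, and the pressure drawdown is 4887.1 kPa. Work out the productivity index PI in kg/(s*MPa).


PI = mdot * 1000 / dP
PI = 199.47 * 1000 / 4887.1
PI = 40.816 kg/(s*MPa)


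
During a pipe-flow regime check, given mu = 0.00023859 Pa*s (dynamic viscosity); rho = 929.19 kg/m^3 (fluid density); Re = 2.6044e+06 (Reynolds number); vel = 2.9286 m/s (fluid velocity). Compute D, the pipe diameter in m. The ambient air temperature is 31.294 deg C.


D = Re * mu / (rho * vel)
D = 2.6044e+06 * 0.00023859 / (929.19 * 2.9286)
D = 0.22835 m


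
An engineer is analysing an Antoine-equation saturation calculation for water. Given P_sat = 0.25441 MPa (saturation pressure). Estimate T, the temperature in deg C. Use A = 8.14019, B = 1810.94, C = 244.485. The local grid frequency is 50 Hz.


T = B / (A - log10(P_sat * 760 / 0.101325)) - C
T = 1810.94 / (8.14019 - log10(0.25441 * 760 / 0.101325)) - 244.485
T = 128.17 deg C


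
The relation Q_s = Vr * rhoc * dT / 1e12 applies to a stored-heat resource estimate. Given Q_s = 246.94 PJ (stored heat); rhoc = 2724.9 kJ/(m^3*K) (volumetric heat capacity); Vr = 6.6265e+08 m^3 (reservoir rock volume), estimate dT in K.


dT = Q_s * 1e12 / (Vr * rhoc)
dT = 246.94 * 1e12 / (6.6265e+08 * 2724.9)
dT = 136.76 K


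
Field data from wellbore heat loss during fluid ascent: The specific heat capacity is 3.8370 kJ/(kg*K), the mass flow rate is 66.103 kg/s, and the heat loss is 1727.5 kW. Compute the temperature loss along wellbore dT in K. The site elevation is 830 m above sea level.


dT = Q_loss / (mdot * cp)
dT = 1727.5 / (66.103 * 3.8370)
dT = 6.8109 K


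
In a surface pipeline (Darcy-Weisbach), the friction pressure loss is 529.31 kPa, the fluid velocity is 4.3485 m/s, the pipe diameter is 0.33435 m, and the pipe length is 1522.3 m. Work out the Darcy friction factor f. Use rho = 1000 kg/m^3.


f = dP*1000 / ((L/D)*(rho*vel^2/2))
f = 529.31*1000 / ((1522.3/0.33435)*(1000*4.3485^2/2))
f = 0.012296


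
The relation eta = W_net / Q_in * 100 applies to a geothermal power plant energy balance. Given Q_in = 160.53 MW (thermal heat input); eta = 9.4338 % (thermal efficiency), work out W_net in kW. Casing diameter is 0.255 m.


W_net = eta / 100 * Q_in
W_net = 9.4338 / 100 * 160.53
W_net = 15.14408 MW
Convert: 15.14408 MW * 1000.0 = 15144 kW
W_net = 15144 kW


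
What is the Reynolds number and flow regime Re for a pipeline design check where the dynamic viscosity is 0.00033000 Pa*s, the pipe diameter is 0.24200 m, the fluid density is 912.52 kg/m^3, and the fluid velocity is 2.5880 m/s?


Step 1: Re = rho*vel*D/mu = 912.52*2.588*0.242/0.00033 = 1.7318e+06
Step 2: Re = 1.7318e+06 > 4000, so flow is turbulent.
Re = 1.7318e+06 (turbulent)


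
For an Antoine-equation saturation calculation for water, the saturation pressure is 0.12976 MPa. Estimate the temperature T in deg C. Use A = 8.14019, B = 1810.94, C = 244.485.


T = B / (A - log10(P_sat * 760 / 0.101325)) - C
T = 1810.94 / (8.14019 - log10(0.12976 * 760 / 0.101325)) - 244.485
T = 107.02 deg C


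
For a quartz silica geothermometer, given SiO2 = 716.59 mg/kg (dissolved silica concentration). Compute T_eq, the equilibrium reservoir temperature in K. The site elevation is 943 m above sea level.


T_eq = 1309 / (5.19 - log10(SiO2)) - 273.15
T_eq = 1309 / (5.19 - log10(716.59)) - 273.15
T_eq = 287.5146 deg C
Convert to K: 287.5146 + 273.15 = 560.66 K
T_eq = 560.66 K


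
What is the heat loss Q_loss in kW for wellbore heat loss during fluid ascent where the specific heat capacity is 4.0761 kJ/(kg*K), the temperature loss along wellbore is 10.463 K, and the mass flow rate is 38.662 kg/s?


Q_loss = mdot * cp * dT
Q_loss = 38.662 * 4.0761 * 10.463
Q_loss = 1648.9 kW


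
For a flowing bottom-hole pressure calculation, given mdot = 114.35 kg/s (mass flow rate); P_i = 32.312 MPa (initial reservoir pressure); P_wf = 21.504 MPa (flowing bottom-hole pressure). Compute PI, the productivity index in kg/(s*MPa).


PI = mdot / (P_i - P_wf)
PI = 114.35 / (32.312 - 21.504)
PI = 10.580 kg/(s*MPa)


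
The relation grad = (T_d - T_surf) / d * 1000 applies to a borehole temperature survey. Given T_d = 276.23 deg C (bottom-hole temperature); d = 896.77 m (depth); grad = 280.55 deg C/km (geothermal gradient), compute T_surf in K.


T_surf = T_d - grad * d / 1000
T_surf = 276.23 - 280.55 * 896.77 / 1000
T_surf = 24.64118 deg C
Convert to K: 24.64118 + 273.15 = 297.79 K
T_surf = 297.79 K


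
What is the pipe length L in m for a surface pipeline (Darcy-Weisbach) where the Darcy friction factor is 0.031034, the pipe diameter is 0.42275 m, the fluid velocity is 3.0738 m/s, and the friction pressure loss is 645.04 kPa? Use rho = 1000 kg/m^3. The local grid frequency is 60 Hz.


L = dP*1000*D / (f*rho*vel^2/2)
L = 645.04*1000*0.42275 / (0.031034*1000*3.0738^2/2)
L = 1860.0 m


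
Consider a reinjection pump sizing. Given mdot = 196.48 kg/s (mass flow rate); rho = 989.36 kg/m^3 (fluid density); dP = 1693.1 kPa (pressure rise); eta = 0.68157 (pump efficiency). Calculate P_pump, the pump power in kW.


P_pump = mdot * dP / (rho * eta)
P_pump = 196.48 * 1693.1 / (989.36 * 0.68157)
P_pump = 493.33 kW


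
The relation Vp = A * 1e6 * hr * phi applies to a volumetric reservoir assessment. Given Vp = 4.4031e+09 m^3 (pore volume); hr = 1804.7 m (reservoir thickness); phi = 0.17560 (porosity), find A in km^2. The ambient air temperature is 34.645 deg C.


A = Vp / (1e6 * hr * phi)
A = 4.4031e+09 / (1e6 * 1804.7 * 0.17560)
A = 13.894 km^2


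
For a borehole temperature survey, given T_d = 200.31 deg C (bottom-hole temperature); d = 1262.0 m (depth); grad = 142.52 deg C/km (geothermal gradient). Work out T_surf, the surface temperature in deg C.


T_surf = T_d - grad * d / 1000
T_surf = 200.31 - 142.52 * 1262.0 / 1000
T_surf = 20.450 deg C


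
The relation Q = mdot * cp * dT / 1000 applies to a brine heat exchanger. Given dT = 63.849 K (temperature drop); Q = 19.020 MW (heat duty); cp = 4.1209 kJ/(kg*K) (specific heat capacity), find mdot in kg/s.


mdot = Q * 1000 / (cp * dT)
mdot = 19.020 * 1000 / (4.1209 * 63.849)
mdot = 72.288 kg/s


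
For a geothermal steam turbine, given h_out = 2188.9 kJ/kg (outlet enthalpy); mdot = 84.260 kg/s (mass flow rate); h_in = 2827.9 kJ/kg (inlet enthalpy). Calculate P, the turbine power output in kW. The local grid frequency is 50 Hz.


P = mdot * (h_in - h_out) / 1000
P = 84.260 * (2827.9 - 2188.9) / 1000
P = 53.84214 MW
Convert: 53.84214 MW * 1000.0 = 53842 kW
P = 53842 kW


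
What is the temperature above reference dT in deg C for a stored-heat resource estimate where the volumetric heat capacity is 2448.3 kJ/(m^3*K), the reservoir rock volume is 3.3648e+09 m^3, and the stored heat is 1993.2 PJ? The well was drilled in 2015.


dT = Q_s * 1e12 / (Vr * rhoc)
dT = 1993.2 * 1e12 / (3.3648e+09 * 2448.3)
dT = 241.9508 K
Convert (temperature difference, 1 K = 1 deg C): 241.9508 K = 241.9508 deg C
dT = 241.95 deg C


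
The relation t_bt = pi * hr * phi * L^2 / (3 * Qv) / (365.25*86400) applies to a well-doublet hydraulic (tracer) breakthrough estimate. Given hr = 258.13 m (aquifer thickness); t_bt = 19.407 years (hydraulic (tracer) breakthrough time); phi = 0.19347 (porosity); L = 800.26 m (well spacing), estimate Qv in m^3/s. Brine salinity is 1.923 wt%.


Qv = pi*hr*phi*L^2 / (3*t_bt*365.25*86400)
Qv = pi*258.13*0.19347*800.26^2 / (3*19.407*365.25*86400)
Qv = 0.054687 m^3/s


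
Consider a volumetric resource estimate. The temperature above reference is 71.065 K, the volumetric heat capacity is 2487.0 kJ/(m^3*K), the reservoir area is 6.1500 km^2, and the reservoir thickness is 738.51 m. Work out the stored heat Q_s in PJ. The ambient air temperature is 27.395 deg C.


Step 1: Vr = A*1e6*hr = 6.15*1e6*738.51 = 4.541836e+09 m^3
Step 2: Q_s = Vr*rhoc*dT/1e12 = 4.541836e+09*2487.0*71.065/1e12 = 802.72 PJ
Q_s = 802.72 PJ


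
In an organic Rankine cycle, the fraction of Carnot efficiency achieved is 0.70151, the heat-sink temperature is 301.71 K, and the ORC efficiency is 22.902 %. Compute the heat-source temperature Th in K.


Th = Tc / (1 - (eta_orc/100)/f)
Th = 301.71 / (1 - (22.902/100)/0.70151)
Th = 447.95 K


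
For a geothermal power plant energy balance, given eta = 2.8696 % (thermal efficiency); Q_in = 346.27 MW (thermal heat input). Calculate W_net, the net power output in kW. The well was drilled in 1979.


W_net = eta / 100 * Q_in
W_net = 2.8696 / 100 * 346.27
W_net = 9.936564 MW
Convert: 9.936564 MW * 1000.0 = 9936.6 kW
W_net = 9936.6 kW


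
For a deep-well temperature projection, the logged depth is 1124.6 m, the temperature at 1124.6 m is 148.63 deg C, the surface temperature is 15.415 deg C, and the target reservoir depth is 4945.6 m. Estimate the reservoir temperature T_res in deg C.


Step 1: grad = (T_d1 - T_surf)/d1 * 1000 = (148.63 - 15.415)/1124.6 * 1000 = 118.4555 deg C/km
Step 2: T_res = T_surf + grad*d2/1000 = 15.415 + 118.4555*4945.6/1000 = 601.25 deg C
T_res = 601.25 deg C


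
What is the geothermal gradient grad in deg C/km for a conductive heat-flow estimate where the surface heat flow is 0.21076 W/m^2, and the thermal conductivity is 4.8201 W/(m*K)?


grad = q * 1000 / k
grad = 0.21076 * 1000 / 4.8201
grad = 43.725 deg C/km


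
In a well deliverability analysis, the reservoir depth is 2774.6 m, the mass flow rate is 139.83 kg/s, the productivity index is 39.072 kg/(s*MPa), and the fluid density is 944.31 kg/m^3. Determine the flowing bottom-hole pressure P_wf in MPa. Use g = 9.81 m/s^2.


Step 1: P_i = rho*g*h/1e6 = 944.31*9.81*2774.6/1e6 = 25.70301 MPa
Step 2: P_wf = P_i - mdot/PI = 25.70301 - 139.83/39.072 = 22.124 MPa
P_wf = 22.124 MPa


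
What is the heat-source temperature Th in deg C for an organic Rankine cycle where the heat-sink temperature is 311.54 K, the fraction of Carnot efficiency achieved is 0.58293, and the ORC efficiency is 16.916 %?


Th = Tc / (1 - (eta_orc/100)/f)
Th = 311.54 / (1 - (16.916/100)/0.58293)
Th = 438.9057 K
Convert to deg C: 438.9057 - 273.15 = 165.76 deg C
Th = 165.76 deg C


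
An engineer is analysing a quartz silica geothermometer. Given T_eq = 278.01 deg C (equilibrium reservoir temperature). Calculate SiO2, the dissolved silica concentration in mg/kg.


SiO2 = 10^(5.19 - 1309/(T_eq + 273.15))
SiO2 = 10^(5.19 - 1309/(278.01 + 273.15))
SiO2 = 653.14 mg/kg


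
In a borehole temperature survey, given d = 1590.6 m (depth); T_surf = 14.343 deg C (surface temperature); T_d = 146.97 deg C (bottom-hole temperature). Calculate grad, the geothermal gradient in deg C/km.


grad = (T_d - T_surf) / d * 1000
grad = (146.97 - 14.343) / 1590.6 * 1000
grad = 83.382 deg C/km


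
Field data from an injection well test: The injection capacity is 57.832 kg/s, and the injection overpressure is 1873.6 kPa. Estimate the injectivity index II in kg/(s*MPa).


II = mdot * 1000 / dP
II = 57.832 * 1000 / 1873.6
II = 30.867 kg/(s*MPa)


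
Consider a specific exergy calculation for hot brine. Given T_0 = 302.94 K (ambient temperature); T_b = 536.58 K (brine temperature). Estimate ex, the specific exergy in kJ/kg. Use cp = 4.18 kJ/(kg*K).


ex = cp * ((T_b - T_0) - T_0 * ln(T_b/T_0))
ex = 4.18 * ((536.58 - 302.94) - 302.94 * ln(536.58/302.94))
ex = 252.70 kJ/kg


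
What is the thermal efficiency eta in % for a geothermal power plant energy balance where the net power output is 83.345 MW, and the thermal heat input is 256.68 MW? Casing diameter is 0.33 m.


eta = W_net / Q_in * 100
eta = 83.345 / 256.68 * 100
eta = 32.470 %


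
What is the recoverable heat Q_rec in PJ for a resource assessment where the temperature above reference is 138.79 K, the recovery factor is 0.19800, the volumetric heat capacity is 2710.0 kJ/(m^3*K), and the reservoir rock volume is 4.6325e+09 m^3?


Step 1: Q_s = Vr*rhoc*dT/1e12 = 4.6325e+09*2710.0*138.79/1e12 = 1742.380 PJ
Step 2: Q_rec = Q_s * RF = 1742.380 * 0.198 = 344.99 PJ
Q_rec = 344.99 PJ


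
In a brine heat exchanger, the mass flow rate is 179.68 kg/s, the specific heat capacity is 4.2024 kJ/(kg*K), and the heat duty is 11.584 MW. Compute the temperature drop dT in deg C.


dT = Q * 1000 / (mdot * cp)
dT = 11.584 * 1000 / (179.68 * 4.2024)
dT = 15.34127 K
Convert (temperature difference, 1 K = 1 deg C): 15.34127 K = 15.34127 deg C
dT = 15.341 deg C


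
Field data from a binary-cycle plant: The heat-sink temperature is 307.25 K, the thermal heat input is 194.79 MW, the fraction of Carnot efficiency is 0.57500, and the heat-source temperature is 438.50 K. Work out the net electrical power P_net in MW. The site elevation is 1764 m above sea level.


Step 1: eta = (1 - Tc/Th)*f = (1 - 307.25/438.5)*0.575 = 0.1721066
Step 2: P_net = eta * Q_in = 0.1721066 * 194.79 = 33.525 MW
P_net = 33.525 MW


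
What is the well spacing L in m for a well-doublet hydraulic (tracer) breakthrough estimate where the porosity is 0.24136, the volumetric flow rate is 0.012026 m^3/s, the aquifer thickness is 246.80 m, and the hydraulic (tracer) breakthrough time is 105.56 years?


L = sqrt(t_bt*365.25*86400*3*Qv / (pi*hr*phi))
L = sqrt(105.56*365.25*86400*3*0.012026 / (pi*246.80*0.24136))
L = 801.39 m


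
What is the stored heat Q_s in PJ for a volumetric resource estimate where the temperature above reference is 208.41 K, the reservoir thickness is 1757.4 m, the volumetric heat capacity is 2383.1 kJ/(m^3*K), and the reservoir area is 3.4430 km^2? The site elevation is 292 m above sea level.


Step 1: Vr = A*1e6*hr = 3.443*1e6*1757.4 = 6.050728e+09 m^3
Step 2: Q_s = Vr*rhoc*dT/1e12 = 6.050728e+09*2383.1*208.41/1e12 = 3005.2 PJ
Q_s = 3005.2 PJ


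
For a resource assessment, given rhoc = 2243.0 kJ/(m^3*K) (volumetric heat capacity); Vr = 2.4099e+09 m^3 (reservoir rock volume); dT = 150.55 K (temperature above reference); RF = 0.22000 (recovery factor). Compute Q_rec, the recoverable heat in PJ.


Step 1: Q_s = Vr*rhoc*dT/1e12 = 2.4099e+09*2243.0*150.55/1e12 = 813.7838 PJ
Step 2: Q_rec = Q_s * RF = 813.7838 * 0.22 = 179.03 PJ
Q_rec = 179.03 PJ


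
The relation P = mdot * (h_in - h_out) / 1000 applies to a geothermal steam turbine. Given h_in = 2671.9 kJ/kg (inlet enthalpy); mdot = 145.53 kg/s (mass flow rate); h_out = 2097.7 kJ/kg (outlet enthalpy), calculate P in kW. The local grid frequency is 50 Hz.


P = mdot * (h_in - h_out) / 1000
P = 145.53 * (2671.9 - 2097.7) / 1000
P = 83.56333 MW
Convert: 83.56333 MW * 1000.0 = 83563 kW
P = 83563 kW


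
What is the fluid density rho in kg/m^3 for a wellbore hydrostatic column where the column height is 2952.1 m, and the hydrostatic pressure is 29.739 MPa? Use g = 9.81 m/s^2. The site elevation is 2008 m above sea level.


rho = P * 1e6 / (g * h)
rho = 29.739 * 1e6 / (9.81 * 2952.1)
rho = 1026.9 kg/m^3


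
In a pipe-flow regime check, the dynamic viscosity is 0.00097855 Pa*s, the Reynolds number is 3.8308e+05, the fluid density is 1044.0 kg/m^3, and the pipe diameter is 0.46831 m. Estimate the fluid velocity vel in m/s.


vel = Re * mu / (rho * D)
vel = 3.8308e+05 * 0.00097855 / (1044.0 * 0.46831)
vel = 0.76672 m/s


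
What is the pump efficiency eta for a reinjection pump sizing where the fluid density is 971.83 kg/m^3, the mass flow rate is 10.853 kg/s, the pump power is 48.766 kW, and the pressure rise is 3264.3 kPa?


eta = mdot * dP / (rho * P_pump)
eta = 10.853 * 3264.3 / (971.83 * 48.766)
eta = 0.74754


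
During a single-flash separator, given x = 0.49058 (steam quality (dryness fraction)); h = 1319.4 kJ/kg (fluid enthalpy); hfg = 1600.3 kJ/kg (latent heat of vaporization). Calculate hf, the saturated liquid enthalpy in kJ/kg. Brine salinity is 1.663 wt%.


hf = h - x * hfg
hf = 1319.4 - 0.49058 * 1600.3
hf = 534.32 kJ/kg


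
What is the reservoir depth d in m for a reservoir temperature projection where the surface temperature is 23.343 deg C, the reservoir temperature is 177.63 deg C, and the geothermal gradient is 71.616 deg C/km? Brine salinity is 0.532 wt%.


d = (T_res - T_surf) / grad * 1000
d = (177.63 - 23.343) / 71.616 * 1000
d = 2154.4 m


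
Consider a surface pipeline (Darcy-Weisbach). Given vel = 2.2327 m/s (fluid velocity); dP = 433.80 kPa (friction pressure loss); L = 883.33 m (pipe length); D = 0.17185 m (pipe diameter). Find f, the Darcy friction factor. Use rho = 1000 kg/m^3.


f = dP*1000 / ((L/D)*(rho*vel^2/2))
f = 433.80*1000 / ((883.33/0.17185)*(1000*2.2327^2/2))
f = 0.033860


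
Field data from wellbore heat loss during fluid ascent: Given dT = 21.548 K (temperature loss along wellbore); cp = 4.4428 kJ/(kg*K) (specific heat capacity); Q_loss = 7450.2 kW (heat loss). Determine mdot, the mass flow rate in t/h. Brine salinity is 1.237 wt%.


mdot = Q_loss / (cp * dT)
mdot = 7450.2 / (4.4428 * 21.548)
mdot = 77.82232 kg/s
Convert: 77.82232 kg/s * 3.6 = 280.16 t/h
mdot = 280.16 t/h
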